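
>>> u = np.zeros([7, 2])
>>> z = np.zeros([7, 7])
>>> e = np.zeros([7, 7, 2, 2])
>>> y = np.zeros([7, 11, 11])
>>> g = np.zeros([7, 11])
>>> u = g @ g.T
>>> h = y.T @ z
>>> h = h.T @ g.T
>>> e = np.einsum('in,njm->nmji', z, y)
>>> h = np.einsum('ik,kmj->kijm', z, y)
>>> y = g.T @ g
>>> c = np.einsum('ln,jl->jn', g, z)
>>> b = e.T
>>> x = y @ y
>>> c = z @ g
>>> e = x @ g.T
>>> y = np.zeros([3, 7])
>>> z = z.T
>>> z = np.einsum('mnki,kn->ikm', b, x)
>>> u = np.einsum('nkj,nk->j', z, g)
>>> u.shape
(7,)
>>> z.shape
(7, 11, 7)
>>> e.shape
(11, 7)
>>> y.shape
(3, 7)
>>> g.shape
(7, 11)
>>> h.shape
(7, 7, 11, 11)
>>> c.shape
(7, 11)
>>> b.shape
(7, 11, 11, 7)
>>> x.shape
(11, 11)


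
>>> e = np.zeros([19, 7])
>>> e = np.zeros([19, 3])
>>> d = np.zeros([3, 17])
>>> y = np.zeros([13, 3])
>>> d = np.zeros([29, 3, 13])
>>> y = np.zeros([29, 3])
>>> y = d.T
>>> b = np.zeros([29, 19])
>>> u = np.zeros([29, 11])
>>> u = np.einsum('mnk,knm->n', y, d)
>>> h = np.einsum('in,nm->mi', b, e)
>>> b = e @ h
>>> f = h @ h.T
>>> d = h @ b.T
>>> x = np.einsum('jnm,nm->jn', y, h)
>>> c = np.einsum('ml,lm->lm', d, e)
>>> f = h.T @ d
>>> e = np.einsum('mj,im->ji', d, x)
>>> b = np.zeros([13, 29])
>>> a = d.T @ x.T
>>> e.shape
(19, 13)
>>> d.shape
(3, 19)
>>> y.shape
(13, 3, 29)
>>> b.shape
(13, 29)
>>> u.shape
(3,)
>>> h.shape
(3, 29)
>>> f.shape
(29, 19)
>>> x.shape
(13, 3)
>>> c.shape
(19, 3)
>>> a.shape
(19, 13)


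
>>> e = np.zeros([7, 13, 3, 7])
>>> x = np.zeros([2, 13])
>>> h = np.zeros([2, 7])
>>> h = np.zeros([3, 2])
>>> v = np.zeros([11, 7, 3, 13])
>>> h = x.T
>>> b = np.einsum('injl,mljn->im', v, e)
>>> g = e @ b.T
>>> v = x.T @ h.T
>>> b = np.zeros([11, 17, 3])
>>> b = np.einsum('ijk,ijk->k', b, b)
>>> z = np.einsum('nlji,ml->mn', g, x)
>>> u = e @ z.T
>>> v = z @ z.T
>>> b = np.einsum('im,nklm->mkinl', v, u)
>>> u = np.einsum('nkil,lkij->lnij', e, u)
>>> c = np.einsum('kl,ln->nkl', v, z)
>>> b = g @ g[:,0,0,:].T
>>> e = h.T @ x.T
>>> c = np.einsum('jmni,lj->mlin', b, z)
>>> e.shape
(2, 2)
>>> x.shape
(2, 13)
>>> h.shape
(13, 2)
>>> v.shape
(2, 2)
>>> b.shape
(7, 13, 3, 7)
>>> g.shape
(7, 13, 3, 11)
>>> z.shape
(2, 7)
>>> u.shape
(7, 7, 3, 2)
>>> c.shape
(13, 2, 7, 3)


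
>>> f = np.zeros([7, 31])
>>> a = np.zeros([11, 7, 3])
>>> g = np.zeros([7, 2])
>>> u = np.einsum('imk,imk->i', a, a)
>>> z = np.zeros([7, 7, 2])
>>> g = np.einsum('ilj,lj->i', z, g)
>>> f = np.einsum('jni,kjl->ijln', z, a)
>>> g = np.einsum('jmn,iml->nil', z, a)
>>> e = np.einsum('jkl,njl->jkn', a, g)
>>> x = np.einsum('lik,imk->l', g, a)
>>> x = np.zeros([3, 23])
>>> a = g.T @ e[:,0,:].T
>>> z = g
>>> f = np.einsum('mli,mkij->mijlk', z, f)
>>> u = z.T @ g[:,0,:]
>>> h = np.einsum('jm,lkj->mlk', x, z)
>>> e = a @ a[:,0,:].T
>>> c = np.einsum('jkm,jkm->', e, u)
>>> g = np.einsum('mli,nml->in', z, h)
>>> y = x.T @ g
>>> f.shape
(2, 3, 7, 11, 7)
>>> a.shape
(3, 11, 11)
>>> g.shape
(3, 23)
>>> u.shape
(3, 11, 3)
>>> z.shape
(2, 11, 3)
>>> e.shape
(3, 11, 3)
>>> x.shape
(3, 23)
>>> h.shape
(23, 2, 11)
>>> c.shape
()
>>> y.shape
(23, 23)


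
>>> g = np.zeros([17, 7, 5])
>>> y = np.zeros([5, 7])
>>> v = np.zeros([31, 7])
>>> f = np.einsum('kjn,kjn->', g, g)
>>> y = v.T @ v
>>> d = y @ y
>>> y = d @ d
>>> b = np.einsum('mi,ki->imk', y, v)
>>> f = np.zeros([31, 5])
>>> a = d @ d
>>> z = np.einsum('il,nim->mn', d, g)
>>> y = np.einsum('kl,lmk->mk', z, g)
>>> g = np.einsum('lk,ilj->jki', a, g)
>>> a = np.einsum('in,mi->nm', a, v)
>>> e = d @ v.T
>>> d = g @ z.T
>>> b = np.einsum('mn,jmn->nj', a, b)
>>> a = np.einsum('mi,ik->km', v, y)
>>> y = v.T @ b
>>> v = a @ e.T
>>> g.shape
(5, 7, 17)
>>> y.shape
(7, 7)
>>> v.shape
(5, 7)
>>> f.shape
(31, 5)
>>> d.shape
(5, 7, 5)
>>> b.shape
(31, 7)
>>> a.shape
(5, 31)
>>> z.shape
(5, 17)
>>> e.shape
(7, 31)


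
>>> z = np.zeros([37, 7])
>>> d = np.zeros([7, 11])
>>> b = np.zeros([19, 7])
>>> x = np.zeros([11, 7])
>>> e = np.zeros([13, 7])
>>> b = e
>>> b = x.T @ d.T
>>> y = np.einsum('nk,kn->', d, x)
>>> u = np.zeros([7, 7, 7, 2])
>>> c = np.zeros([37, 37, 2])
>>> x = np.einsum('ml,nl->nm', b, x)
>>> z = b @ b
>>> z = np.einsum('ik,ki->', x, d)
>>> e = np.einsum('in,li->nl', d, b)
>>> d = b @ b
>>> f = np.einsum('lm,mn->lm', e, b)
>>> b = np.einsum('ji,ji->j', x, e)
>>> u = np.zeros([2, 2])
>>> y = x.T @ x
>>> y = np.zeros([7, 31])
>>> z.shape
()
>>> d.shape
(7, 7)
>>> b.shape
(11,)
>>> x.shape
(11, 7)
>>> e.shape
(11, 7)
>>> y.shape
(7, 31)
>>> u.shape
(2, 2)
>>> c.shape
(37, 37, 2)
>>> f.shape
(11, 7)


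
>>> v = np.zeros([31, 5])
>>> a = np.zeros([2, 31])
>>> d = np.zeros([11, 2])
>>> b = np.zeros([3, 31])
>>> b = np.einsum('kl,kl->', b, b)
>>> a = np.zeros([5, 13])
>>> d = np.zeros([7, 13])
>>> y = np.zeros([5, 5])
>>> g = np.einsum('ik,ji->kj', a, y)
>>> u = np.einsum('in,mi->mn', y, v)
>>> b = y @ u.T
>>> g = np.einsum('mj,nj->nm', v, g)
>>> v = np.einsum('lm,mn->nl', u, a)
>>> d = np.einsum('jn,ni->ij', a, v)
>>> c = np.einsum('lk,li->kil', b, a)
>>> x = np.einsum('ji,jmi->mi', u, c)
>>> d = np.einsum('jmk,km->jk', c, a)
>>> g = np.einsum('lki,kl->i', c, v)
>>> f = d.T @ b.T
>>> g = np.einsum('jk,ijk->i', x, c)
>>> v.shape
(13, 31)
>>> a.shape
(5, 13)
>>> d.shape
(31, 5)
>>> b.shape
(5, 31)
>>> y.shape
(5, 5)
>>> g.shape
(31,)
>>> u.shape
(31, 5)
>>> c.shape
(31, 13, 5)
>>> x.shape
(13, 5)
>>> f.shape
(5, 5)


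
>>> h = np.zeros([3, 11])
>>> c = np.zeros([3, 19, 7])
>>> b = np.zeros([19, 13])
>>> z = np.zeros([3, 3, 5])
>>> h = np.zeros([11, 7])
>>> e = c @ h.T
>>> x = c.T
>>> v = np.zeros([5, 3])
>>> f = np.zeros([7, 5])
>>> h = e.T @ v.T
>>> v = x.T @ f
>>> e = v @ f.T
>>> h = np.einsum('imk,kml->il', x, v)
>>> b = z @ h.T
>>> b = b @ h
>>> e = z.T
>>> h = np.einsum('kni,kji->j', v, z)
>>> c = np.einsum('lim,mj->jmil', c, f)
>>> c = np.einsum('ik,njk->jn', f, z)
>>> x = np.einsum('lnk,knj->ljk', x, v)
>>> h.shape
(3,)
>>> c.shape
(3, 3)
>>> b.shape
(3, 3, 5)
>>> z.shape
(3, 3, 5)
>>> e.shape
(5, 3, 3)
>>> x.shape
(7, 5, 3)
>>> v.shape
(3, 19, 5)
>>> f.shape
(7, 5)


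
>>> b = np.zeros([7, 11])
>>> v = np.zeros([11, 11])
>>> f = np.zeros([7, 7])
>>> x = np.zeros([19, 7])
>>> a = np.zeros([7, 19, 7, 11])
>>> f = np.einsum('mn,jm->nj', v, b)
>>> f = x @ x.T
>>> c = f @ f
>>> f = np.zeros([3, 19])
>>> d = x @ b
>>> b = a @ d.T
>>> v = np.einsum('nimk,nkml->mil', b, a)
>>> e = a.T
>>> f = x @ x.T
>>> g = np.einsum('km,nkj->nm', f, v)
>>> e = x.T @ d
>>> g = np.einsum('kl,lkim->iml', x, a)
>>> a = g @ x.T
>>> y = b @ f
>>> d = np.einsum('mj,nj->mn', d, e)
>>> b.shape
(7, 19, 7, 19)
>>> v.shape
(7, 19, 11)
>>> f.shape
(19, 19)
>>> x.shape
(19, 7)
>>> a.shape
(7, 11, 19)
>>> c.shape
(19, 19)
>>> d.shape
(19, 7)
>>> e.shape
(7, 11)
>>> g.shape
(7, 11, 7)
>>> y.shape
(7, 19, 7, 19)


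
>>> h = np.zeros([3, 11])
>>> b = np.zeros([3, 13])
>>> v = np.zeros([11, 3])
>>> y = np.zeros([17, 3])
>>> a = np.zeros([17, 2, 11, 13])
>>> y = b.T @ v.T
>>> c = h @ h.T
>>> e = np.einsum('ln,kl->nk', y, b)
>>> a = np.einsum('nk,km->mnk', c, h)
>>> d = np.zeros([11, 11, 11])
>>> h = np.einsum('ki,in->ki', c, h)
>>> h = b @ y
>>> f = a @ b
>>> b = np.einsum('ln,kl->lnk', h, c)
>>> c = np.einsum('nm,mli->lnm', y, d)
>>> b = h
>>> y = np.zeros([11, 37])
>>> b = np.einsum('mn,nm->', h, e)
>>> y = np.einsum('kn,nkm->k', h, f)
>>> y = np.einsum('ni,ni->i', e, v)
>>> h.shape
(3, 11)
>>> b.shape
()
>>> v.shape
(11, 3)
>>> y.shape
(3,)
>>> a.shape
(11, 3, 3)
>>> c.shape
(11, 13, 11)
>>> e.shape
(11, 3)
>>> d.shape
(11, 11, 11)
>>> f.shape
(11, 3, 13)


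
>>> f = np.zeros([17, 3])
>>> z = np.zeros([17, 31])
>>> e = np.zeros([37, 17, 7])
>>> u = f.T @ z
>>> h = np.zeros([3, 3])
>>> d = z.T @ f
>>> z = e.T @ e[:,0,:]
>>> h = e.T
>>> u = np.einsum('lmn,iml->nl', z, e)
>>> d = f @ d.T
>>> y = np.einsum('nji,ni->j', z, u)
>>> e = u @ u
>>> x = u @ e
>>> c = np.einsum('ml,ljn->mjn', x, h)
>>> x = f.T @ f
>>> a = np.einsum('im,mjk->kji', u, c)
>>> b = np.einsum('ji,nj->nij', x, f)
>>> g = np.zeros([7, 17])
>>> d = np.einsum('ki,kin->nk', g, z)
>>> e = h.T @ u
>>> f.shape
(17, 3)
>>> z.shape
(7, 17, 7)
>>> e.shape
(37, 17, 7)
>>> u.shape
(7, 7)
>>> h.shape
(7, 17, 37)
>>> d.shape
(7, 7)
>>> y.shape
(17,)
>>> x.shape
(3, 3)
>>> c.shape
(7, 17, 37)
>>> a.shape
(37, 17, 7)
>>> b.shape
(17, 3, 3)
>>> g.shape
(7, 17)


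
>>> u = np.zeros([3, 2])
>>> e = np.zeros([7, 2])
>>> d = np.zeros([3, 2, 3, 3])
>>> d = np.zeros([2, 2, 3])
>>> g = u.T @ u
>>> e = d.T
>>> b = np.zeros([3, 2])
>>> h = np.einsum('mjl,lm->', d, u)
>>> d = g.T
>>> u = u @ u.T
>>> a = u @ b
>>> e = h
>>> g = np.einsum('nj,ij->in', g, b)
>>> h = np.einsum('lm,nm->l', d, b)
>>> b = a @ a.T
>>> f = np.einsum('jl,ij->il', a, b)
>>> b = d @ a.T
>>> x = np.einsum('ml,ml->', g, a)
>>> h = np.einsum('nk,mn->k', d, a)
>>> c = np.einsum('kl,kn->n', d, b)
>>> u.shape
(3, 3)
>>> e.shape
()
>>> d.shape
(2, 2)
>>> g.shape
(3, 2)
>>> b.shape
(2, 3)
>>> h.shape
(2,)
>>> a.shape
(3, 2)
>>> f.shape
(3, 2)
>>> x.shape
()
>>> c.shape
(3,)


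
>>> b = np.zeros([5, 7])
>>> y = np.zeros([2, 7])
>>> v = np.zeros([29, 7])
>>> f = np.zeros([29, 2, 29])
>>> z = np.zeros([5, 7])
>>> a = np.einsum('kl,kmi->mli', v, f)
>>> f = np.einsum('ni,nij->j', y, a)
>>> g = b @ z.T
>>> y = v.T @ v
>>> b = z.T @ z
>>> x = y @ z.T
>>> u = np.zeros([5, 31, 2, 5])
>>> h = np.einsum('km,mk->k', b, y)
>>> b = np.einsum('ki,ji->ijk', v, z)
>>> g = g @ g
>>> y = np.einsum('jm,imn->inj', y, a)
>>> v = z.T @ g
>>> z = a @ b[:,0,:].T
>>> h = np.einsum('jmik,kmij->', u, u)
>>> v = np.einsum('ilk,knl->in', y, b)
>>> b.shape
(7, 5, 29)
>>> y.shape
(2, 29, 7)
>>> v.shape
(2, 5)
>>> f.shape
(29,)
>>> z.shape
(2, 7, 7)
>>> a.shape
(2, 7, 29)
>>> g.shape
(5, 5)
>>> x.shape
(7, 5)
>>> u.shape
(5, 31, 2, 5)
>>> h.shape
()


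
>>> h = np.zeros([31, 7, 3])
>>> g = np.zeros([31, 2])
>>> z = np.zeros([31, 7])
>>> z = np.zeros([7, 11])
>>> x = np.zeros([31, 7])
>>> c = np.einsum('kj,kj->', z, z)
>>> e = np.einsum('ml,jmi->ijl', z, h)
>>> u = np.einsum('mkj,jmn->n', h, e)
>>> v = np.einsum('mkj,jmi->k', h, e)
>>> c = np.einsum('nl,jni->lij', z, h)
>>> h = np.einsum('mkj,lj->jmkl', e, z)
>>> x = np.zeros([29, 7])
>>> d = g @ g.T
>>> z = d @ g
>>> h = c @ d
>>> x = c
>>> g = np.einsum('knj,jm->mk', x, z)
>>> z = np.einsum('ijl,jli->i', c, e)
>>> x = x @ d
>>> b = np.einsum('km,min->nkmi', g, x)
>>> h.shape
(11, 3, 31)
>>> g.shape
(2, 11)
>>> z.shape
(11,)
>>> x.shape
(11, 3, 31)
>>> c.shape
(11, 3, 31)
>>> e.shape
(3, 31, 11)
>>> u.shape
(11,)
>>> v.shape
(7,)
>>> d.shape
(31, 31)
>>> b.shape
(31, 2, 11, 3)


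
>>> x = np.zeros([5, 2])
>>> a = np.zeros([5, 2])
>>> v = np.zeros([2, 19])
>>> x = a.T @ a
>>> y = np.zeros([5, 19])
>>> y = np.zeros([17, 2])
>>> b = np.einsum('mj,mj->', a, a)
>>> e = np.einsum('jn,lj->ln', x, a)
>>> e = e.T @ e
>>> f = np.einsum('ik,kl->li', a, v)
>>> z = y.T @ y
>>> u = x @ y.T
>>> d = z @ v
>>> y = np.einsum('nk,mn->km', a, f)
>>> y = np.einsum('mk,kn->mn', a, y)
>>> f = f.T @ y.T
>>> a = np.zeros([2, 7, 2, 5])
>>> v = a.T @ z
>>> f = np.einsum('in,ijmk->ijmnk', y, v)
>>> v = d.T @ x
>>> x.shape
(2, 2)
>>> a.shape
(2, 7, 2, 5)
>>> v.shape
(19, 2)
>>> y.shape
(5, 19)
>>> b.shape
()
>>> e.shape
(2, 2)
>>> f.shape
(5, 2, 7, 19, 2)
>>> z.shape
(2, 2)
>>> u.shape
(2, 17)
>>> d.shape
(2, 19)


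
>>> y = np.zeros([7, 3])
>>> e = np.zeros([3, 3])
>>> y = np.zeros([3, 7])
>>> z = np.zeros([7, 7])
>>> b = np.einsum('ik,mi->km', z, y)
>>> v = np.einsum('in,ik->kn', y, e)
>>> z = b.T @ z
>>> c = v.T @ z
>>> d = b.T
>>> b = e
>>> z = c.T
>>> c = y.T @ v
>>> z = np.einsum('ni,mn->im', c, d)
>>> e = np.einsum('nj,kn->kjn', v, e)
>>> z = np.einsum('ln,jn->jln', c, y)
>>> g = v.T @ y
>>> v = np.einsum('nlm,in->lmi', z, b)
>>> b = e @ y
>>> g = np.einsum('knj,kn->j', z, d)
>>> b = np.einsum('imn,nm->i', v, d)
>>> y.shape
(3, 7)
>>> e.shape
(3, 7, 3)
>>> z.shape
(3, 7, 7)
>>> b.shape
(7,)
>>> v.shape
(7, 7, 3)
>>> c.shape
(7, 7)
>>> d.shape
(3, 7)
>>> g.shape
(7,)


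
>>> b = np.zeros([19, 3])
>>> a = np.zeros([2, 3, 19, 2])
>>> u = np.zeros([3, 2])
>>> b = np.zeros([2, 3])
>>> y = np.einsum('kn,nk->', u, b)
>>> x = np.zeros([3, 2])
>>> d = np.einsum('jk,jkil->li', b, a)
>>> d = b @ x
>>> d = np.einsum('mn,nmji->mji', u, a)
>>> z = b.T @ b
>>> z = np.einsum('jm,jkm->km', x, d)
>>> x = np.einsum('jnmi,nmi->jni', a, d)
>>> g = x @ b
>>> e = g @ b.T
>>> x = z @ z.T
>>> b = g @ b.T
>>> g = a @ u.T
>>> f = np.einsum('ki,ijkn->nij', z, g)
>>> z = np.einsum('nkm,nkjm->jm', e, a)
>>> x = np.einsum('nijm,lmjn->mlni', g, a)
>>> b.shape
(2, 3, 2)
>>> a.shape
(2, 3, 19, 2)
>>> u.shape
(3, 2)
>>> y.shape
()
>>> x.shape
(3, 2, 2, 3)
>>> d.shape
(3, 19, 2)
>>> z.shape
(19, 2)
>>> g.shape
(2, 3, 19, 3)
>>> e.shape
(2, 3, 2)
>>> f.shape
(3, 2, 3)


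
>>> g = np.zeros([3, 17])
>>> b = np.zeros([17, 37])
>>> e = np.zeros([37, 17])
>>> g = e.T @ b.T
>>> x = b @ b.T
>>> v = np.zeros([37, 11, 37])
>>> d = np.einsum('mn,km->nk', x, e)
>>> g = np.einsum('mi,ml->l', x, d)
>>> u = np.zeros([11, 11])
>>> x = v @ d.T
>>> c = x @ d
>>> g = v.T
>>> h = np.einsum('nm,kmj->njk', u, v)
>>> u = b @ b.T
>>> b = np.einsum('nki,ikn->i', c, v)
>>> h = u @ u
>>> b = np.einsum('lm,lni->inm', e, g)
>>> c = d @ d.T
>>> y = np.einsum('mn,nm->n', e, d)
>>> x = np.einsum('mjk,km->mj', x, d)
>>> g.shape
(37, 11, 37)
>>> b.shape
(37, 11, 17)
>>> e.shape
(37, 17)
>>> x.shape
(37, 11)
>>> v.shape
(37, 11, 37)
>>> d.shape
(17, 37)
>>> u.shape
(17, 17)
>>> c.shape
(17, 17)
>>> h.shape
(17, 17)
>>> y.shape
(17,)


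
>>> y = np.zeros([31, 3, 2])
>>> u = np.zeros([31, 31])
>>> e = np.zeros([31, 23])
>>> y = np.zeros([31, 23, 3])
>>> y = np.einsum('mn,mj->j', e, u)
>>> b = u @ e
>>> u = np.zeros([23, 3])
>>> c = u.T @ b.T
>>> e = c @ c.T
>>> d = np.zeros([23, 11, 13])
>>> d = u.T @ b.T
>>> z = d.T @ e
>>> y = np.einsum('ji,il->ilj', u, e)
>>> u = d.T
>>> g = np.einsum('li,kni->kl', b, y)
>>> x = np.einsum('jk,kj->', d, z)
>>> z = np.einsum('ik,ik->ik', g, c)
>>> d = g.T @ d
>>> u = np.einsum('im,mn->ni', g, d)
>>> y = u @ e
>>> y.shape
(31, 3)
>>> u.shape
(31, 3)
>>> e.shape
(3, 3)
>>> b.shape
(31, 23)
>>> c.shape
(3, 31)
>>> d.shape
(31, 31)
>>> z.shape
(3, 31)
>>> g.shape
(3, 31)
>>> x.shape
()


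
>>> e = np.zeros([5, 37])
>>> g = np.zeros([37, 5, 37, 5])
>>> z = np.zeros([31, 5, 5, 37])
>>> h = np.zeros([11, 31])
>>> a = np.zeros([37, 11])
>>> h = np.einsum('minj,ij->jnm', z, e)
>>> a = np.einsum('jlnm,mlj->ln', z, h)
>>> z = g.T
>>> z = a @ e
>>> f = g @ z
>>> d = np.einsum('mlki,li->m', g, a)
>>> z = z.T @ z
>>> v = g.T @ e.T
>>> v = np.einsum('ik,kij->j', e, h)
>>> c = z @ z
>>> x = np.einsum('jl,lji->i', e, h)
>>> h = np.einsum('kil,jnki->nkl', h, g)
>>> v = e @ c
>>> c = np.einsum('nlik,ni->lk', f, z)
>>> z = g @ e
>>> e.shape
(5, 37)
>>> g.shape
(37, 5, 37, 5)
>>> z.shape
(37, 5, 37, 37)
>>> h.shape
(5, 37, 31)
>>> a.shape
(5, 5)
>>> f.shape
(37, 5, 37, 37)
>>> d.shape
(37,)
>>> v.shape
(5, 37)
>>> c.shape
(5, 37)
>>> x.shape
(31,)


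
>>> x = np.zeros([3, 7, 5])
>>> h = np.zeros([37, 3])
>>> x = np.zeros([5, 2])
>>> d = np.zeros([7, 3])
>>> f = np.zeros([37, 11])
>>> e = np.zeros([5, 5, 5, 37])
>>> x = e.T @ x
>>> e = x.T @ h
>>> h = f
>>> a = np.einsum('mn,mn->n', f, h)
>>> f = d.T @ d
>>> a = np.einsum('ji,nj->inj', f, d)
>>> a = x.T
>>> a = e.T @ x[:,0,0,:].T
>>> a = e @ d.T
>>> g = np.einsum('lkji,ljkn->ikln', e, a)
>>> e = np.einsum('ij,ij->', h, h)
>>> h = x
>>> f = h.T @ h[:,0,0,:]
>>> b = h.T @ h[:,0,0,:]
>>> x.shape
(37, 5, 5, 2)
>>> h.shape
(37, 5, 5, 2)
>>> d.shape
(7, 3)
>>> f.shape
(2, 5, 5, 2)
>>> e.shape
()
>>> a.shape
(2, 5, 5, 7)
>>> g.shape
(3, 5, 2, 7)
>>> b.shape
(2, 5, 5, 2)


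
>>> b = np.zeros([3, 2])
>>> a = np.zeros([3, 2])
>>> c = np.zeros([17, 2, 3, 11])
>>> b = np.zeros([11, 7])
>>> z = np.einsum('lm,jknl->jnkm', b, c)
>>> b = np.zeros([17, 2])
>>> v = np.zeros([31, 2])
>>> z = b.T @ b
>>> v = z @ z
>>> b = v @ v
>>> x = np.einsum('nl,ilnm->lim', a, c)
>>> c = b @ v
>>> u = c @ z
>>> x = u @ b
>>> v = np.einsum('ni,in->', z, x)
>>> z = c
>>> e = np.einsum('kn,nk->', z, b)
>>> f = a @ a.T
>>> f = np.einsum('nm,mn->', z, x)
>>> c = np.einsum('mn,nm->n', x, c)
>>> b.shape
(2, 2)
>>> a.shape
(3, 2)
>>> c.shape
(2,)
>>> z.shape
(2, 2)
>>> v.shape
()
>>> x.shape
(2, 2)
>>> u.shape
(2, 2)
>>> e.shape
()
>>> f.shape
()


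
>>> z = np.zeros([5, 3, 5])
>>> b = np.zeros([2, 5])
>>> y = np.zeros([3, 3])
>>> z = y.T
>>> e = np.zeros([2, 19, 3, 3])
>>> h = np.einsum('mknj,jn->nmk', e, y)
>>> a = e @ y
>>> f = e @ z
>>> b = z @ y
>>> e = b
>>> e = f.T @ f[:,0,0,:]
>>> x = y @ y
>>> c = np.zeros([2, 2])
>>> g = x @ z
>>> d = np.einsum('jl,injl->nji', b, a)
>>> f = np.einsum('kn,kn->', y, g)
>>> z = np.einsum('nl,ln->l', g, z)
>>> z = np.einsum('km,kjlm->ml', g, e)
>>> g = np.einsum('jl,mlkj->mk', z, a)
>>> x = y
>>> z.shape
(3, 19)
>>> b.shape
(3, 3)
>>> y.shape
(3, 3)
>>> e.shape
(3, 3, 19, 3)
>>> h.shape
(3, 2, 19)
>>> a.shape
(2, 19, 3, 3)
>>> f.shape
()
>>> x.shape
(3, 3)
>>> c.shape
(2, 2)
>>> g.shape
(2, 3)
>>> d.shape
(19, 3, 2)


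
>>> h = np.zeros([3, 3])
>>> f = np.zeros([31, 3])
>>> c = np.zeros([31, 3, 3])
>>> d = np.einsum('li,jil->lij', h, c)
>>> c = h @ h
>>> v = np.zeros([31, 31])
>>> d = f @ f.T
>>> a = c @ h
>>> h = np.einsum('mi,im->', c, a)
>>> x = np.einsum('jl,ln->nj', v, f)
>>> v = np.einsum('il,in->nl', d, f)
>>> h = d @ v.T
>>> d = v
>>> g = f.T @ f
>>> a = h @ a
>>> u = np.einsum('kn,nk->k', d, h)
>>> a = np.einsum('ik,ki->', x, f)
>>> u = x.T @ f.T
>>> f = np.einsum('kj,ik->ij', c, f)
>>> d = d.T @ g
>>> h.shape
(31, 3)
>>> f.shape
(31, 3)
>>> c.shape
(3, 3)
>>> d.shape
(31, 3)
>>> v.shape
(3, 31)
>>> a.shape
()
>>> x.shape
(3, 31)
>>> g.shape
(3, 3)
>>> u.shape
(31, 31)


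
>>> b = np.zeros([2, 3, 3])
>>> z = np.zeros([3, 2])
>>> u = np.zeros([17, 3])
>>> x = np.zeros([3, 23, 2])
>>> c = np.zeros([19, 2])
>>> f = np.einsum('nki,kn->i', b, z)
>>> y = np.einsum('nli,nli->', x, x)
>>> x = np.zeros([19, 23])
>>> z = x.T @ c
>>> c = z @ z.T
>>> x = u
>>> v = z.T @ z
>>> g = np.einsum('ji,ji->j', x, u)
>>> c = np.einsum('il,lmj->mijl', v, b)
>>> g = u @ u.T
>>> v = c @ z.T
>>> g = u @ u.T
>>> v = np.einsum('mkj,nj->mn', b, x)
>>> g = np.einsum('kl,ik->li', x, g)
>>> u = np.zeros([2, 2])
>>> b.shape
(2, 3, 3)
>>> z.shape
(23, 2)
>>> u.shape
(2, 2)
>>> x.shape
(17, 3)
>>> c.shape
(3, 2, 3, 2)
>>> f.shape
(3,)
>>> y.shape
()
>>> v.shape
(2, 17)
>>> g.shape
(3, 17)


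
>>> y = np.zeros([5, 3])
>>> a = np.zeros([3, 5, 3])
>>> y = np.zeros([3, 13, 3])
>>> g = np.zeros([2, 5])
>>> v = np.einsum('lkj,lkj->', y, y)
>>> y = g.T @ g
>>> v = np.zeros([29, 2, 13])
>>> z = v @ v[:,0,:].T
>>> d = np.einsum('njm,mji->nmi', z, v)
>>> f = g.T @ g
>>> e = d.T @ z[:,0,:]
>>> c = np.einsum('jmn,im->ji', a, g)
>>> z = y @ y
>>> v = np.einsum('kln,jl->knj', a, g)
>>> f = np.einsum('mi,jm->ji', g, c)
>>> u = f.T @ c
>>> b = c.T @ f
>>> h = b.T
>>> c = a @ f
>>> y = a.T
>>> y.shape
(3, 5, 3)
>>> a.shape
(3, 5, 3)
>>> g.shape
(2, 5)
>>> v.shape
(3, 3, 2)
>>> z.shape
(5, 5)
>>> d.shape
(29, 29, 13)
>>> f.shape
(3, 5)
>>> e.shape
(13, 29, 29)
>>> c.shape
(3, 5, 5)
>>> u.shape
(5, 2)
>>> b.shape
(2, 5)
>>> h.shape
(5, 2)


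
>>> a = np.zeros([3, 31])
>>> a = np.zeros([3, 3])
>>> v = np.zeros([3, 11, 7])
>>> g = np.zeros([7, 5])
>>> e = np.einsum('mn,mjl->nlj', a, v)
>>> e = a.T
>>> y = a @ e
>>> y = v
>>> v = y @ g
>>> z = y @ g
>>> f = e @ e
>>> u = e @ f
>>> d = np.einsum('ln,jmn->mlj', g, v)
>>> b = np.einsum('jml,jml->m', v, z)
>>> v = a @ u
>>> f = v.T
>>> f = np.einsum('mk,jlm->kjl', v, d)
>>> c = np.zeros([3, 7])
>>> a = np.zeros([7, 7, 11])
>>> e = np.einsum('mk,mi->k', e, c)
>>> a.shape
(7, 7, 11)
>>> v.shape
(3, 3)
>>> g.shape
(7, 5)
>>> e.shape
(3,)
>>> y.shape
(3, 11, 7)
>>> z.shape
(3, 11, 5)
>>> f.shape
(3, 11, 7)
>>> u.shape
(3, 3)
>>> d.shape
(11, 7, 3)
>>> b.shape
(11,)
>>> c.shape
(3, 7)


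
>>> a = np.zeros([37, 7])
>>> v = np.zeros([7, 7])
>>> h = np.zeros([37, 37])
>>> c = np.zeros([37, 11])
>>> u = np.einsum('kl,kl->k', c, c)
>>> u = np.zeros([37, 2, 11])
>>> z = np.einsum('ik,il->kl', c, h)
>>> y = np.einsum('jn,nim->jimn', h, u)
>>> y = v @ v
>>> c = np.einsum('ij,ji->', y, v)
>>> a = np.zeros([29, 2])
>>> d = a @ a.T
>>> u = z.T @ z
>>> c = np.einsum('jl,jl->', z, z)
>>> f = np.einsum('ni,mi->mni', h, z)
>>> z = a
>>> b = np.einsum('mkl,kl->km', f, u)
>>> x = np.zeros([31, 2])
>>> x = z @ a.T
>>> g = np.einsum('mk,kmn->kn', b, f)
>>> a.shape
(29, 2)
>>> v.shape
(7, 7)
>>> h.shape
(37, 37)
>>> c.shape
()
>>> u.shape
(37, 37)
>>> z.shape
(29, 2)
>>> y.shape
(7, 7)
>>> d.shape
(29, 29)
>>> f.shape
(11, 37, 37)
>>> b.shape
(37, 11)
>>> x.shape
(29, 29)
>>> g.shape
(11, 37)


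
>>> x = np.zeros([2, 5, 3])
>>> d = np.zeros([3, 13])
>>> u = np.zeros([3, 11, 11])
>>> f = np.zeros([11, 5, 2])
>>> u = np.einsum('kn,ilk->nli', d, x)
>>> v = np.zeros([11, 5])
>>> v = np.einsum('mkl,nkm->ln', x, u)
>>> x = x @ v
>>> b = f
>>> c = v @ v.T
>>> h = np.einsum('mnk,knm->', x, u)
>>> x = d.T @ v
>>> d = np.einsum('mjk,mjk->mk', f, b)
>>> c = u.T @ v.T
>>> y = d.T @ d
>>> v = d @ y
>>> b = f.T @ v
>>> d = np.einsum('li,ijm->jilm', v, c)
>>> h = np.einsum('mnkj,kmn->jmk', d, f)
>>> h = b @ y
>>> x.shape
(13, 13)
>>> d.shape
(5, 2, 11, 3)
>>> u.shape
(13, 5, 2)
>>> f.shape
(11, 5, 2)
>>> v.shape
(11, 2)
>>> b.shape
(2, 5, 2)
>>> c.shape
(2, 5, 3)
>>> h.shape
(2, 5, 2)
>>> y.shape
(2, 2)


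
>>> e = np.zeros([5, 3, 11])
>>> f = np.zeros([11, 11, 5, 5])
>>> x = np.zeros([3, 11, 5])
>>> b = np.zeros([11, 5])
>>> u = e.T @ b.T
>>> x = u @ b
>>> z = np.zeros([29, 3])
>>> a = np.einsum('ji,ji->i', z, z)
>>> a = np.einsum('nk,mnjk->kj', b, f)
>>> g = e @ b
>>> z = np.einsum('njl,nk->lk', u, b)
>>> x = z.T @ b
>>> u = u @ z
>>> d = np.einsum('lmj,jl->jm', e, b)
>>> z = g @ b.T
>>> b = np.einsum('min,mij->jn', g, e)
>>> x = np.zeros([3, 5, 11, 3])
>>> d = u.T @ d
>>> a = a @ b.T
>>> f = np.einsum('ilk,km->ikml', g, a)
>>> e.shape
(5, 3, 11)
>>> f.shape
(5, 5, 11, 3)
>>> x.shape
(3, 5, 11, 3)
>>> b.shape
(11, 5)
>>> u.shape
(11, 3, 5)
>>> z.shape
(5, 3, 11)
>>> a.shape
(5, 11)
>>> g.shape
(5, 3, 5)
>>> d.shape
(5, 3, 3)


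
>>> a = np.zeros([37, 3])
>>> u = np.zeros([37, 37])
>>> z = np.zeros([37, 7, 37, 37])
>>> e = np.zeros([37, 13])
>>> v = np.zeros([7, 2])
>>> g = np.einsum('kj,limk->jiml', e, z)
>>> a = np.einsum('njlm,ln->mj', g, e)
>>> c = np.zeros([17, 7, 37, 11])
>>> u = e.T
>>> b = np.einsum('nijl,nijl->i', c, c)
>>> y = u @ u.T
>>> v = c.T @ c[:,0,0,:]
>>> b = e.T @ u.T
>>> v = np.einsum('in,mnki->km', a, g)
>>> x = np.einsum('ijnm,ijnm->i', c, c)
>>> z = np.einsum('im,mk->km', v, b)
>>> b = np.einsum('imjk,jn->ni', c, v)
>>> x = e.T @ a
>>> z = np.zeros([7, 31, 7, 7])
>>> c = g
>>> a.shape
(37, 7)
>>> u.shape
(13, 37)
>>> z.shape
(7, 31, 7, 7)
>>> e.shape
(37, 13)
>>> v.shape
(37, 13)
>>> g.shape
(13, 7, 37, 37)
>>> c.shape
(13, 7, 37, 37)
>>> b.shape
(13, 17)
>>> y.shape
(13, 13)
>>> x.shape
(13, 7)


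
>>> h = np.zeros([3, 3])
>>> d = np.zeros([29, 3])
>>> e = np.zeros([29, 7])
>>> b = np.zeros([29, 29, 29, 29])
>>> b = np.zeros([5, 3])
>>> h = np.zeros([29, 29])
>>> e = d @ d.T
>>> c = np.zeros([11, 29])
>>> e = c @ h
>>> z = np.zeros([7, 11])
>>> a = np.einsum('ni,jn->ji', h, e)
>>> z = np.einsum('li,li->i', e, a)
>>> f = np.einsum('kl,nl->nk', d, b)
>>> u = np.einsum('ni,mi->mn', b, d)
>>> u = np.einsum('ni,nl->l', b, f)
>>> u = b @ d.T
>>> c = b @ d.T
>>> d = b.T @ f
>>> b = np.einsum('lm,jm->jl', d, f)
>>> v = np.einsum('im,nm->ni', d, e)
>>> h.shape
(29, 29)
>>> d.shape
(3, 29)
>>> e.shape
(11, 29)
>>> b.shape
(5, 3)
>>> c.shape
(5, 29)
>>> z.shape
(29,)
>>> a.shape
(11, 29)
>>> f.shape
(5, 29)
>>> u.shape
(5, 29)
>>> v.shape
(11, 3)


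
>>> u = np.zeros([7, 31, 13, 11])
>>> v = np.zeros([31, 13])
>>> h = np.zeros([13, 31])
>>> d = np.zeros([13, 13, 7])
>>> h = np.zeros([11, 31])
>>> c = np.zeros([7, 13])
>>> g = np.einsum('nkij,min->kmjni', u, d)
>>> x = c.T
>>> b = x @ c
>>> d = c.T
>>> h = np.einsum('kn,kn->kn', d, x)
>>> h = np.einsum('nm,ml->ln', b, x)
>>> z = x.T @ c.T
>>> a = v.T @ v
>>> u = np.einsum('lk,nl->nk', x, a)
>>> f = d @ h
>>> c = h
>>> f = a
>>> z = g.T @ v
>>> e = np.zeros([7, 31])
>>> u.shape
(13, 7)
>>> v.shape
(31, 13)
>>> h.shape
(7, 13)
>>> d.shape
(13, 7)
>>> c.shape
(7, 13)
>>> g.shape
(31, 13, 11, 7, 13)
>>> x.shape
(13, 7)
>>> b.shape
(13, 13)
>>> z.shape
(13, 7, 11, 13, 13)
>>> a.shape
(13, 13)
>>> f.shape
(13, 13)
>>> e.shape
(7, 31)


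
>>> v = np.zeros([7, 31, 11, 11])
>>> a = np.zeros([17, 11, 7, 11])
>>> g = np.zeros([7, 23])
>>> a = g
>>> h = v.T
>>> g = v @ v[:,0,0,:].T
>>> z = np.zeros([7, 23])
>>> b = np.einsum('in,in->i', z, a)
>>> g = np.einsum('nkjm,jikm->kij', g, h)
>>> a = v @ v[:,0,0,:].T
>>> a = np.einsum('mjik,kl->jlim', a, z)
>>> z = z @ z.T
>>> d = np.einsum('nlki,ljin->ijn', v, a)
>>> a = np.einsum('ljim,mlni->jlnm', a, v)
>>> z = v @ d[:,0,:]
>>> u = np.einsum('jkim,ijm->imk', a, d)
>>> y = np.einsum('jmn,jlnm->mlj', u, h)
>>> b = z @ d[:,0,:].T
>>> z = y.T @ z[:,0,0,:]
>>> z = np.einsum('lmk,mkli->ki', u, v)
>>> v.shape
(7, 31, 11, 11)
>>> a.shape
(23, 31, 11, 7)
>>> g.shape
(31, 11, 11)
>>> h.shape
(11, 11, 31, 7)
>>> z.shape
(31, 11)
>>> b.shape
(7, 31, 11, 11)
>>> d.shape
(11, 23, 7)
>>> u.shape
(11, 7, 31)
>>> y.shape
(7, 11, 11)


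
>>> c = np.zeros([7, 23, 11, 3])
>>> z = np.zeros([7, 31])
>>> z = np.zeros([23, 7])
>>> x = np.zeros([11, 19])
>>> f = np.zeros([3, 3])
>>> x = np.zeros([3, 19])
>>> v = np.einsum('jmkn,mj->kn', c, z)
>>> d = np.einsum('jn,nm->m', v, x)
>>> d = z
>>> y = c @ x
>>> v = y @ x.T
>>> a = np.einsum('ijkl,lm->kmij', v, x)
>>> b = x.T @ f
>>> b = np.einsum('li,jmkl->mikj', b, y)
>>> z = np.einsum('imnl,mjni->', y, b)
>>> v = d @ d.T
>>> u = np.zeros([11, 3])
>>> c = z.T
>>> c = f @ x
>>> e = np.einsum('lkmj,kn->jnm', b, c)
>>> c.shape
(3, 19)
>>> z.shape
()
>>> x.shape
(3, 19)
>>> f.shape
(3, 3)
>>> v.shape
(23, 23)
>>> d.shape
(23, 7)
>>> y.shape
(7, 23, 11, 19)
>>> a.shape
(11, 19, 7, 23)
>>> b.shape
(23, 3, 11, 7)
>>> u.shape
(11, 3)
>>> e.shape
(7, 19, 11)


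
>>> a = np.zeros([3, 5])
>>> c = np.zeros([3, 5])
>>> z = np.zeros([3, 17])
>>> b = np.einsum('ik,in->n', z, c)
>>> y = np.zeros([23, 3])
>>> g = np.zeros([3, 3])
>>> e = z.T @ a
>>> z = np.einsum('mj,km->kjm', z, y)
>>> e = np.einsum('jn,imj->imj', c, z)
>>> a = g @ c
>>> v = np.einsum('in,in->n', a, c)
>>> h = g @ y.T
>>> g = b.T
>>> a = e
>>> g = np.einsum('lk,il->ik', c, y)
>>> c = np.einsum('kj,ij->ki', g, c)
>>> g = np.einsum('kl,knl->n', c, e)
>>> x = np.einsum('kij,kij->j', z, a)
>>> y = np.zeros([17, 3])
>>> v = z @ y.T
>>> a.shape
(23, 17, 3)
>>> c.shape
(23, 3)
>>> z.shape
(23, 17, 3)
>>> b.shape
(5,)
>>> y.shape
(17, 3)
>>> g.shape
(17,)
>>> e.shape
(23, 17, 3)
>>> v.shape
(23, 17, 17)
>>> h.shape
(3, 23)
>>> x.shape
(3,)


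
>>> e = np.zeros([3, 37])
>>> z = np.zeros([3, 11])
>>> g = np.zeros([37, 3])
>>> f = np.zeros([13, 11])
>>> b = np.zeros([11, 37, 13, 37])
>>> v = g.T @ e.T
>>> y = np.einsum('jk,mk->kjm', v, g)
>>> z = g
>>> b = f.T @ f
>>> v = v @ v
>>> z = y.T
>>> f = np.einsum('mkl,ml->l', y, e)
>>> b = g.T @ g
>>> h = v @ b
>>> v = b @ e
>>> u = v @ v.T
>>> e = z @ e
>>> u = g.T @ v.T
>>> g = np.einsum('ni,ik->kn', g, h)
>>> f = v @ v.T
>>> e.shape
(37, 3, 37)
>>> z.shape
(37, 3, 3)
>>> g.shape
(3, 37)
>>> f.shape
(3, 3)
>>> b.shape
(3, 3)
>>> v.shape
(3, 37)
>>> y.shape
(3, 3, 37)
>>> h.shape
(3, 3)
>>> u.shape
(3, 3)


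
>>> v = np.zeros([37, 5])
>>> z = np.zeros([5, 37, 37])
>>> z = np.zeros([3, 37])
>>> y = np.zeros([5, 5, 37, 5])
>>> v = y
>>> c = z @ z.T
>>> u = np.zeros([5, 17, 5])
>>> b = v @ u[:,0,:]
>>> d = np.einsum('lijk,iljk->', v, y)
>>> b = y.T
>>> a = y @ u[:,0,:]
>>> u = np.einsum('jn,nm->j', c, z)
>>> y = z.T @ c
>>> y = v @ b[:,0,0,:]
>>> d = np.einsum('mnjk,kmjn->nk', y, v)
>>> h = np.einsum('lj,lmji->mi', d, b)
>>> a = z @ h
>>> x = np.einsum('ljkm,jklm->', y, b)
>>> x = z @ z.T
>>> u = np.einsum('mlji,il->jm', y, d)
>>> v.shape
(5, 5, 37, 5)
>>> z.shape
(3, 37)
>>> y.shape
(5, 5, 37, 5)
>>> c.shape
(3, 3)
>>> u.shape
(37, 5)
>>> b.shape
(5, 37, 5, 5)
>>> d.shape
(5, 5)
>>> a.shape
(3, 5)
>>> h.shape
(37, 5)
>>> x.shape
(3, 3)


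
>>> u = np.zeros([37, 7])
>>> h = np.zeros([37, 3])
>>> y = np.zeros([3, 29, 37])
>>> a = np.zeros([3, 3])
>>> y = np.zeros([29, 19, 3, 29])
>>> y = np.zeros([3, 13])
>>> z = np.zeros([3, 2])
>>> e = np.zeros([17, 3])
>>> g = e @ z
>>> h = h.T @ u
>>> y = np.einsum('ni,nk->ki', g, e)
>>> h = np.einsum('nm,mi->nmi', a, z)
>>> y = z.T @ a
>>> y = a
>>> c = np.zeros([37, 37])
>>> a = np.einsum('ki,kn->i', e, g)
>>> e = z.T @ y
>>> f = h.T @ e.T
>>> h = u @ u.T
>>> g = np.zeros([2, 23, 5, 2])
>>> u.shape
(37, 7)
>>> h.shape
(37, 37)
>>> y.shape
(3, 3)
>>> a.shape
(3,)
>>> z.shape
(3, 2)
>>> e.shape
(2, 3)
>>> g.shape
(2, 23, 5, 2)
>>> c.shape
(37, 37)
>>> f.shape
(2, 3, 2)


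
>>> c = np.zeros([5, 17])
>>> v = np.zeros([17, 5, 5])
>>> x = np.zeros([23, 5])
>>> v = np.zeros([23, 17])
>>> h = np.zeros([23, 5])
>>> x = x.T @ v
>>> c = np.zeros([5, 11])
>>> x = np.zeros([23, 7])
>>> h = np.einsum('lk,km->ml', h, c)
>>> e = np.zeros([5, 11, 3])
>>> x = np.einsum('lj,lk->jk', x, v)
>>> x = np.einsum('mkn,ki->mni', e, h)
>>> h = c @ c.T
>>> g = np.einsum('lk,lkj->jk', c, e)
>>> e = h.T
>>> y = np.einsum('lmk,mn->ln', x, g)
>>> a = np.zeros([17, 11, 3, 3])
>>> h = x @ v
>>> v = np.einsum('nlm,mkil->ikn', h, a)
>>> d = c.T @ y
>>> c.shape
(5, 11)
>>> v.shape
(3, 11, 5)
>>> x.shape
(5, 3, 23)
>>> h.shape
(5, 3, 17)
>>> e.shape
(5, 5)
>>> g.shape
(3, 11)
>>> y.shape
(5, 11)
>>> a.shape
(17, 11, 3, 3)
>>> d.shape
(11, 11)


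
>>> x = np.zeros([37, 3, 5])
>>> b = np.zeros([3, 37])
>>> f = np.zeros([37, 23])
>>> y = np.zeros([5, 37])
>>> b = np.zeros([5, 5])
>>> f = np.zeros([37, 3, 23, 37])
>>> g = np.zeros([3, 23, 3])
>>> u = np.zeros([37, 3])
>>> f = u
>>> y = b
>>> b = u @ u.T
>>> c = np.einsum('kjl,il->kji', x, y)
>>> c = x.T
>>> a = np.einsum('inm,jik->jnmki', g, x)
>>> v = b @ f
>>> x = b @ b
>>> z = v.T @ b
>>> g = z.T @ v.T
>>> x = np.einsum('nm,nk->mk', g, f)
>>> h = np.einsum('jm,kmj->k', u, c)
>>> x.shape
(37, 3)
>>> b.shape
(37, 37)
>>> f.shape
(37, 3)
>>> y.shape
(5, 5)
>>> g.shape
(37, 37)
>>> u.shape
(37, 3)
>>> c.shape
(5, 3, 37)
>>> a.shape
(37, 23, 3, 5, 3)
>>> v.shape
(37, 3)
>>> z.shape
(3, 37)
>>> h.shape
(5,)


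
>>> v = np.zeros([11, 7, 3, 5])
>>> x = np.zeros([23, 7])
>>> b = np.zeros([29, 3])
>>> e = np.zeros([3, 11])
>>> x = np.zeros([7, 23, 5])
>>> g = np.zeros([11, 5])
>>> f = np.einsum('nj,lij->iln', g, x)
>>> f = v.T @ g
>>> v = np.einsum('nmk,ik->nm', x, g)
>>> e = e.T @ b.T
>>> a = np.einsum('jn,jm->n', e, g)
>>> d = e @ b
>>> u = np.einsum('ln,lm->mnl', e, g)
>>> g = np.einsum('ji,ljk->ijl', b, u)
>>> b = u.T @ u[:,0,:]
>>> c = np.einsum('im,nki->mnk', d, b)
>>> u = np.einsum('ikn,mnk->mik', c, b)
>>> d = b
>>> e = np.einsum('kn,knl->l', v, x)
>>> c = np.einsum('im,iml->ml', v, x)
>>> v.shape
(7, 23)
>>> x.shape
(7, 23, 5)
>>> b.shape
(11, 29, 11)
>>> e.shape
(5,)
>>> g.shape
(3, 29, 5)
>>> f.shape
(5, 3, 7, 5)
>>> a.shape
(29,)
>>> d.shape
(11, 29, 11)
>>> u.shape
(11, 3, 11)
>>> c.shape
(23, 5)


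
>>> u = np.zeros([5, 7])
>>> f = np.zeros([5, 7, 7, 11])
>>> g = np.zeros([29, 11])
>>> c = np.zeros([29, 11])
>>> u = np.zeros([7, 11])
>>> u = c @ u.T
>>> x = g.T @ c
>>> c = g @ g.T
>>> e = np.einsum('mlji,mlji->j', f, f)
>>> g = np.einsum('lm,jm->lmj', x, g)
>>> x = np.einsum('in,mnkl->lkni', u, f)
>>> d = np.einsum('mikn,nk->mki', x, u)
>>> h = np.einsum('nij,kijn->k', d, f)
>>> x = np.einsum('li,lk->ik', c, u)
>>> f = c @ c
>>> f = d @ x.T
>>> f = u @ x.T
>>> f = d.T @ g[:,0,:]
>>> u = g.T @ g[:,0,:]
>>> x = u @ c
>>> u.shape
(29, 11, 29)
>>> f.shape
(7, 7, 29)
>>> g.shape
(11, 11, 29)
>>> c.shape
(29, 29)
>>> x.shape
(29, 11, 29)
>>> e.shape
(7,)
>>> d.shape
(11, 7, 7)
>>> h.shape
(5,)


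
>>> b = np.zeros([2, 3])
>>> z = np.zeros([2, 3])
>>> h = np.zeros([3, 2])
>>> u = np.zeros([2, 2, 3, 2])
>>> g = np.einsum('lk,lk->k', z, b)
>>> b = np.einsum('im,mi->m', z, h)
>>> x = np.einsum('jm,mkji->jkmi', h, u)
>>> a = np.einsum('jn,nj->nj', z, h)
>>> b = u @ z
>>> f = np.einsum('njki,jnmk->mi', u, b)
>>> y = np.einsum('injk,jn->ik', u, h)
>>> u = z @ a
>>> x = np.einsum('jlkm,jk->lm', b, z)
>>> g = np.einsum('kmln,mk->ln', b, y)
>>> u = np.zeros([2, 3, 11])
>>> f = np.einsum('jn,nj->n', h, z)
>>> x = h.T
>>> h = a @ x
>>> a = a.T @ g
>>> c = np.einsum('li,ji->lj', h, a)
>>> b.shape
(2, 2, 3, 3)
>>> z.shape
(2, 3)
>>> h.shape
(3, 3)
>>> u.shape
(2, 3, 11)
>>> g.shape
(3, 3)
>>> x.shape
(2, 3)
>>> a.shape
(2, 3)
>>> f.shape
(2,)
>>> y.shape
(2, 2)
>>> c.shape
(3, 2)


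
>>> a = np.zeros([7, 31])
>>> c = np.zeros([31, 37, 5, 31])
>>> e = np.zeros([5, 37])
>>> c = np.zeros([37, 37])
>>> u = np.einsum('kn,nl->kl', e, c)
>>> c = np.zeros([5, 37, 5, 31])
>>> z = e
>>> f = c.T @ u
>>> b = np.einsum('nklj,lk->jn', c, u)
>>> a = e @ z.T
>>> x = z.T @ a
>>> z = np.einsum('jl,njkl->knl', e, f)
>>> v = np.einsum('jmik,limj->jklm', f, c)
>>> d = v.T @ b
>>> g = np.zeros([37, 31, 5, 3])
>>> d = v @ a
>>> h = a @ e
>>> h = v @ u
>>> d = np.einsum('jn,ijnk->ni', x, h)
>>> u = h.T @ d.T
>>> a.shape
(5, 5)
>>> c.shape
(5, 37, 5, 31)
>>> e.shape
(5, 37)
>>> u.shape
(37, 5, 37, 5)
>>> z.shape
(37, 31, 37)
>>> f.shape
(31, 5, 37, 37)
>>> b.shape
(31, 5)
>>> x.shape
(37, 5)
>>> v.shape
(31, 37, 5, 5)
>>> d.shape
(5, 31)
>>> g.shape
(37, 31, 5, 3)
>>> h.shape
(31, 37, 5, 37)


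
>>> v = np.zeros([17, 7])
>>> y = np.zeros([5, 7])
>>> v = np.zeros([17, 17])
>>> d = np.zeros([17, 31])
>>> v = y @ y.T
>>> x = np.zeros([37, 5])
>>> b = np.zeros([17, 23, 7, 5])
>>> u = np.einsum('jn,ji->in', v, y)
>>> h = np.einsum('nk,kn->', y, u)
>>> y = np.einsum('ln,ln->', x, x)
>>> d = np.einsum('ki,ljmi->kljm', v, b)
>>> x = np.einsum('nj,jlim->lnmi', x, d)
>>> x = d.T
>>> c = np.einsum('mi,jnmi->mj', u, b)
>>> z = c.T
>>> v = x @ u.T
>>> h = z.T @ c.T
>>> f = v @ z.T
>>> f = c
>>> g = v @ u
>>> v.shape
(7, 23, 17, 7)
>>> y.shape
()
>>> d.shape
(5, 17, 23, 7)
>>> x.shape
(7, 23, 17, 5)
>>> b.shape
(17, 23, 7, 5)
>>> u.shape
(7, 5)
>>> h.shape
(7, 7)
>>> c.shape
(7, 17)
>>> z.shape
(17, 7)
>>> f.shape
(7, 17)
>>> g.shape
(7, 23, 17, 5)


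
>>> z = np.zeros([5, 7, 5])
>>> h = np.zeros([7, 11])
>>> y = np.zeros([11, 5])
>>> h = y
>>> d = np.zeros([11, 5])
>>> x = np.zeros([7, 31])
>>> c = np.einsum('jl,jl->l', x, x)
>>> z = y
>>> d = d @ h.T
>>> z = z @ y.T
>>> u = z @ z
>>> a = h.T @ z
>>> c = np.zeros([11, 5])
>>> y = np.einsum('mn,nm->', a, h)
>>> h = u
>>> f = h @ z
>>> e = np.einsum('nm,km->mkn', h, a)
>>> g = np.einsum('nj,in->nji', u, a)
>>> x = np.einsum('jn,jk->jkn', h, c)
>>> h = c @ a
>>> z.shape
(11, 11)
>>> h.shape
(11, 11)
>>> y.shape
()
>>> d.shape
(11, 11)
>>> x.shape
(11, 5, 11)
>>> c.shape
(11, 5)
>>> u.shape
(11, 11)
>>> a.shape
(5, 11)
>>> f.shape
(11, 11)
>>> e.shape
(11, 5, 11)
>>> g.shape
(11, 11, 5)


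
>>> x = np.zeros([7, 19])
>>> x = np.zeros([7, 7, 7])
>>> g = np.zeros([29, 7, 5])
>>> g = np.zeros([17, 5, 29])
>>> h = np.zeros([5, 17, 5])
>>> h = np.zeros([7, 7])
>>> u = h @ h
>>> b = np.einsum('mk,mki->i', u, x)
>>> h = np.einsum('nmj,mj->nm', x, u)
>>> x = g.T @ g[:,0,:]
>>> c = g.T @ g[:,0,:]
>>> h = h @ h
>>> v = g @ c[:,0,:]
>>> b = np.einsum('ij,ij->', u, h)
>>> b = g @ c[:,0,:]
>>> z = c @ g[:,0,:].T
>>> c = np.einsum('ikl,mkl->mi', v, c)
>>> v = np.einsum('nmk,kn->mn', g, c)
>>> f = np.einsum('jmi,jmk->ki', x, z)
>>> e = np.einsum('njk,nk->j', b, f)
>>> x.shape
(29, 5, 29)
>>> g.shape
(17, 5, 29)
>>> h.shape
(7, 7)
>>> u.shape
(7, 7)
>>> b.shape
(17, 5, 29)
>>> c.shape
(29, 17)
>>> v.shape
(5, 17)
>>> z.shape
(29, 5, 17)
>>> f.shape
(17, 29)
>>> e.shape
(5,)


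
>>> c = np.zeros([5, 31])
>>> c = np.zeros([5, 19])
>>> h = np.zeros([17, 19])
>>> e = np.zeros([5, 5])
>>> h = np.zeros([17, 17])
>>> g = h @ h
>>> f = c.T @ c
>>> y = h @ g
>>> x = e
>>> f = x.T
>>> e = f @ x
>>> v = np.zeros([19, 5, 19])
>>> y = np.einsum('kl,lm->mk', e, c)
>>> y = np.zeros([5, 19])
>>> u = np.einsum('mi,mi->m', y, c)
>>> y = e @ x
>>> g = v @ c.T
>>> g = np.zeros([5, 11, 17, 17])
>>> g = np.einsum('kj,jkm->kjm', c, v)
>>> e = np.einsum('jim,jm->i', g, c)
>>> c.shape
(5, 19)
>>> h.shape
(17, 17)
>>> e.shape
(19,)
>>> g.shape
(5, 19, 19)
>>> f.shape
(5, 5)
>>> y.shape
(5, 5)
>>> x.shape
(5, 5)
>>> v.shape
(19, 5, 19)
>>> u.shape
(5,)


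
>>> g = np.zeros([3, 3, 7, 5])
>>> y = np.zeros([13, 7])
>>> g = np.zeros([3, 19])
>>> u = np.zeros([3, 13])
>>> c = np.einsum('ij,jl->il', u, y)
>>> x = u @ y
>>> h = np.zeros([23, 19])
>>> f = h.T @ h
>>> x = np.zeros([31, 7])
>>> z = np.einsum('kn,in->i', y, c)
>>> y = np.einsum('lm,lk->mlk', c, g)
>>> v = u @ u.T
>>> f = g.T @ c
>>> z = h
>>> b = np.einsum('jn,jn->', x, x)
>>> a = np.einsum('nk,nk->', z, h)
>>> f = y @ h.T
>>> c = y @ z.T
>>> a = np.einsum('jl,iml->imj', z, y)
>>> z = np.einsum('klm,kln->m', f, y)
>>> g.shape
(3, 19)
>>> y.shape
(7, 3, 19)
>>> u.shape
(3, 13)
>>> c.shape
(7, 3, 23)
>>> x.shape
(31, 7)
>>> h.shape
(23, 19)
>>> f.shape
(7, 3, 23)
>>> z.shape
(23,)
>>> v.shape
(3, 3)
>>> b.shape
()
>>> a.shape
(7, 3, 23)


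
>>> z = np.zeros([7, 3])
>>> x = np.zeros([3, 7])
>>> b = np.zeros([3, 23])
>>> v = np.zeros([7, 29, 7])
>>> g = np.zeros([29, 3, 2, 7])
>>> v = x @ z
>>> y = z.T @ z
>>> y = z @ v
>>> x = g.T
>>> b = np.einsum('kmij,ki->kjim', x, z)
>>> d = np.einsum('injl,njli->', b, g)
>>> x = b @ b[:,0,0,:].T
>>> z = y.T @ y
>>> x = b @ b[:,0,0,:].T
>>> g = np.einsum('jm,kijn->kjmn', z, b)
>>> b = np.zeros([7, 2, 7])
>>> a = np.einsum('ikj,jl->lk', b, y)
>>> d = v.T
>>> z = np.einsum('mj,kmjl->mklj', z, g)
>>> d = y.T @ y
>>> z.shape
(3, 7, 2, 3)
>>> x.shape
(7, 29, 3, 7)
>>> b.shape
(7, 2, 7)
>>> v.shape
(3, 3)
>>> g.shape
(7, 3, 3, 2)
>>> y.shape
(7, 3)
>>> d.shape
(3, 3)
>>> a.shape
(3, 2)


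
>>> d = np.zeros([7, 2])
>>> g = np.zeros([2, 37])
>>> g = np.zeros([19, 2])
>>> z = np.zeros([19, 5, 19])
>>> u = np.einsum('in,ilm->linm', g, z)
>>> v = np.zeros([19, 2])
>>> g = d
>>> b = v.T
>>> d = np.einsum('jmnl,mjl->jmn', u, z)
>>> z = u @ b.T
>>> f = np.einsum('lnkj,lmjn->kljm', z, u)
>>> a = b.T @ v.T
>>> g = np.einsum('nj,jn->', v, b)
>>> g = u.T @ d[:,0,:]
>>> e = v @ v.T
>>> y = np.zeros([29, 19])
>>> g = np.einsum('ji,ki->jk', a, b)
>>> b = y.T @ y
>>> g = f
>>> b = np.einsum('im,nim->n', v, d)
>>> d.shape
(5, 19, 2)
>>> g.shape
(2, 5, 2, 19)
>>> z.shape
(5, 19, 2, 2)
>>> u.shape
(5, 19, 2, 19)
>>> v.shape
(19, 2)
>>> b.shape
(5,)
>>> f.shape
(2, 5, 2, 19)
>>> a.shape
(19, 19)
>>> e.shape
(19, 19)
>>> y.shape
(29, 19)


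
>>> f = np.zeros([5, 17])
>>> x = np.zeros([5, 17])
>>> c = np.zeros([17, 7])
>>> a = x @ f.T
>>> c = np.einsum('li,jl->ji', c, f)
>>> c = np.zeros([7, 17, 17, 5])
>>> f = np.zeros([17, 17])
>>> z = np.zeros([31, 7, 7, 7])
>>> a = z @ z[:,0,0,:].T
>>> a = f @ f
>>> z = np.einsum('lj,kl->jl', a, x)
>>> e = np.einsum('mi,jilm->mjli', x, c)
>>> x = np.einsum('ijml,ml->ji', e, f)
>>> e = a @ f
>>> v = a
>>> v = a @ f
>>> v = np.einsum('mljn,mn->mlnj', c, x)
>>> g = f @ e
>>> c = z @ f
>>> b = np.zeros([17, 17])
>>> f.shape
(17, 17)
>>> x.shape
(7, 5)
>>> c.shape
(17, 17)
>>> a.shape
(17, 17)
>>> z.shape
(17, 17)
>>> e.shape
(17, 17)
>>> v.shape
(7, 17, 5, 17)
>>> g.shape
(17, 17)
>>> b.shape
(17, 17)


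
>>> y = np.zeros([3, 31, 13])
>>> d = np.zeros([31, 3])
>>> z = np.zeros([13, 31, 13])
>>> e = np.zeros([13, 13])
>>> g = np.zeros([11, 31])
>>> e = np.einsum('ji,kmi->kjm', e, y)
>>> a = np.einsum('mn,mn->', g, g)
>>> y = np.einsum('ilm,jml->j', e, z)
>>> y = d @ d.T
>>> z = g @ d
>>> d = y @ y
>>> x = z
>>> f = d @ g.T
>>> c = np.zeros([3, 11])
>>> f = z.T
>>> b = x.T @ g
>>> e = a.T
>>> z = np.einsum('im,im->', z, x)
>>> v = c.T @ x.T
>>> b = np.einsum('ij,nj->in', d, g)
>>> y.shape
(31, 31)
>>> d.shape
(31, 31)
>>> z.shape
()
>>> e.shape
()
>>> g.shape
(11, 31)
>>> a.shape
()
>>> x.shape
(11, 3)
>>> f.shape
(3, 11)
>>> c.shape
(3, 11)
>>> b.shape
(31, 11)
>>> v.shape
(11, 11)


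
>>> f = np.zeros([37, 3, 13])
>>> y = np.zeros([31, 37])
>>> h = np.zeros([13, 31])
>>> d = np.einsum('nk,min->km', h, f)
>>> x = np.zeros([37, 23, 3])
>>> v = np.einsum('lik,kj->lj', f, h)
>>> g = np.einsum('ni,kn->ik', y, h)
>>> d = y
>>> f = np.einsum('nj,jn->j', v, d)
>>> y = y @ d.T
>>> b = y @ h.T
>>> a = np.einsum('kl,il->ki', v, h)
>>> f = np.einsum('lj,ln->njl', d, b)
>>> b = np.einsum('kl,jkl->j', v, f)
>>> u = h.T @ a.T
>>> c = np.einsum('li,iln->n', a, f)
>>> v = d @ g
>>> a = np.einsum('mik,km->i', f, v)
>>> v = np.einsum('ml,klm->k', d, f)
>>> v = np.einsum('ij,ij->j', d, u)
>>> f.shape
(13, 37, 31)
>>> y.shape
(31, 31)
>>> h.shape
(13, 31)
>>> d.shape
(31, 37)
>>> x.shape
(37, 23, 3)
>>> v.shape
(37,)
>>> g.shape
(37, 13)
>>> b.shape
(13,)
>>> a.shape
(37,)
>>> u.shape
(31, 37)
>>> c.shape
(31,)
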